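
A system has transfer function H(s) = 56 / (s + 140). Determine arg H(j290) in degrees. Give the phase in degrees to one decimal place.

∠(j290 + 140) = arctan(290/140) = 64.23°
∠H(j290) = −64.23° = -64.23°

-64.2°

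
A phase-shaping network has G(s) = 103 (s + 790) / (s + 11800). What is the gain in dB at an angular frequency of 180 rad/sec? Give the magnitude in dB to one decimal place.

17.0 dB

|j180 + 790| = √(180² + 790²) = 810.2
|j180 + 11800| = √(180² + 11800²) = 1.18e+04
|G(j180)| = 103 × 810.2 / 1.18e+04 = 7.0717
20 log₁₀(7.0717) = 16.99 dB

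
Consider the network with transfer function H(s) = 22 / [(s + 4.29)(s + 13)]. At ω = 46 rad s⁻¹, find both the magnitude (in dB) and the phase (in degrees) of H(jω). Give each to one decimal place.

|H| = -40.0 dB, ∠H = -158.9°

|j46 + 4.29| = √(46² + 4.29²) = 46.2
|j46 + 13| = √(46² + 13²) = 47.8
|H(j46)| = 22 / (46.2 × 47.8) = 0.0099619
20 log₁₀(0.0099619) = -40.03 dB
∠(j46 + 4.29) = arctan(46/4.29) = 84.67°
∠(j46 + 13) = arctan(46/13) = 74.22°
∠H(j46) = − (84.67° + 74.22°) = -158.89°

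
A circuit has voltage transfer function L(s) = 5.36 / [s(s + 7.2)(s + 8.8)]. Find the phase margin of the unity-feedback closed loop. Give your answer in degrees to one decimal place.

88.8°

Gain crossover: |L(jω)| = 1 at ω ≈ 0.0846 rad s⁻¹.
∠L(j0.0846) = −90° − arctan(0.0846/7.2) − arctan(0.0846/8.8) ≈ -91.22°
PM = 180° + (-91.22°) = 88.78°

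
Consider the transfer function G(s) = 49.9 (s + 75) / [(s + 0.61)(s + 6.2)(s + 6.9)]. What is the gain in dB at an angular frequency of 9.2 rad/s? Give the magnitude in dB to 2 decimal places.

10.12 dB

|j9.2 + 75| = √(9.2² + 75²) = 75.56
|j9.2 + 0.61| = √(9.2² + 0.61²) = 9.22
|j9.2 + 6.2| = √(9.2² + 6.2²) = 11.09
|j9.2 + 6.9| = √(9.2² + 6.9²) = 11.5
|G(j9.2)| = 49.9 × 75.56 / (9.22 × 11.09 × 11.5) = 3.2053
20 log₁₀(3.2053) = 10.117 dB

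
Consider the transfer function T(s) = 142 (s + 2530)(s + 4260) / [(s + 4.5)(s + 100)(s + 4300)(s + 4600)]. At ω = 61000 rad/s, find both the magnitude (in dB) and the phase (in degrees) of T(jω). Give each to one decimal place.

|T| = -148.4 dB, ∠T = -177.9 deg

|j61000 + 2530| = √(61000² + 2530²) = 6.105e+04
|j61000 + 4260| = √(61000² + 4260²) = 6.115e+04
|j61000 + 4.5| = √(61000² + 4.5²) = 6.1e+04
|j61000 + 100| = √(61000² + 100²) = 6.1e+04
|j61000 + 4300| = √(61000² + 4300²) = 6.115e+04
|j61000 + 4600| = √(61000² + 4600²) = 6.117e+04
|T(j61000)| = 142 × 6.105e+04 × 6.115e+04 / (6.1e+04 × 6.1e+04 × 6.115e+04 × 6.117e+04) = 3.8085e-08
20 log₁₀(3.8085e-08) = -148.38 dB
∠(j61000 + 2530) = arctan(61000/2530) = 87.62°
∠(j61000 + 4260) = arctan(61000/4260) = 86.01°
∠(j61000 + 4.5) = arctan(61000/4.5) = 90.00°
∠(j61000 + 100) = arctan(61000/100) = 89.91°
∠(j61000 + 4300) = arctan(61000/4300) = 85.97°
∠(j61000 + 4600) = arctan(61000/4600) = 85.69°
∠T(j61000) = 87.62° + 86.01° − (90.00° + 89.91° + 85.97° + 85.69°) = -177.93°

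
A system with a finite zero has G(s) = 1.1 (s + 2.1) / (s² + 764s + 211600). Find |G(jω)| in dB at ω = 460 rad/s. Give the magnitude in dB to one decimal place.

-56.8 dB

|j460 + 2.1| = √(460² + 2.1²) = 460
|(j460)² + 764(j460) + 211600| = |0 + j3.5144e+05| = 3.514e+05
|G(j460)| = 1.1 × 460 / 3.514e+05 = 0.0014398
20 log₁₀(0.0014398) = -56.83 dB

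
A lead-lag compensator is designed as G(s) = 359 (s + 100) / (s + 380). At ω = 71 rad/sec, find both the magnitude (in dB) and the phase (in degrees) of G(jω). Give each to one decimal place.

|j71 + 100| = √(71² + 100²) = 122.6
|j71 + 380| = √(71² + 380²) = 386.6
|G(j71)| = 359 × 122.6 / 386.6 = 113.89
20 log₁₀(113.89) = 41.13 dB
∠(j71 + 100) = arctan(71/100) = 35.37°
∠(j71 + 380) = arctan(71/380) = 10.58°
∠G(j71) = 35.37° − 10.58° = 24.79°

|G| = 41.1 dB, ∠G = 24.8°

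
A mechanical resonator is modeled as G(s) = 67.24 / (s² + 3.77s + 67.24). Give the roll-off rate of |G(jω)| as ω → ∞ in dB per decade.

With 0 zeros and 2 poles, the high-frequency asymptotic slope is 20 × (0 − 2) = -40 dB/decade.

-40 dB/decade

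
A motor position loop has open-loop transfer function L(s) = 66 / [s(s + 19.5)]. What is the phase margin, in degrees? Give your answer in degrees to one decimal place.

Gain crossover: |L(jω)| = 1 at ω ≈ 3.34 rad/s.
∠L(j3.34) = −90° − arctan(3.34/19.5) ≈ -99.71°
PM = 180° + (-99.71°) = 80.29°

80.3 deg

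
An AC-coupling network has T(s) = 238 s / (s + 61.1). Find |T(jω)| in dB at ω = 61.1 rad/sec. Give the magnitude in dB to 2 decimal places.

|j61.1| = 61.1
|j61.1 + 61.1| = √(61.1² + 61.1²) = 86.41
|T(j61.1)| = 238 × 61.1 / 86.41 = 168.29
20 log₁₀(168.29) = 44.521 dB

44.52 dB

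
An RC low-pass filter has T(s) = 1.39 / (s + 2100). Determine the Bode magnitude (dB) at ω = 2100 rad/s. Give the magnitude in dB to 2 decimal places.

|j2100 + 2100| = √(2100² + 2100²) = 2970
|T(j2100)| = 1.39 / 2970 = 0.00046804
20 log₁₀(0.00046804) = -66.594 dB

-66.59 dB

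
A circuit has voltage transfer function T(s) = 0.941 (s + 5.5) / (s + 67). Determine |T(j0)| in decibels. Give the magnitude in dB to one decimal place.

T(0) = 0.941 × 5.5 / 67 = 0.077246
20 log₁₀(0.077246) = -22.24 dB

-22.2 dB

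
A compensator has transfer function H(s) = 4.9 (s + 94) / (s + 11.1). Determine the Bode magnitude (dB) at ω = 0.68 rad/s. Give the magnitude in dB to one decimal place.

|j0.68 + 94| = √(0.68² + 94²) = 94
|j0.68 + 11.1| = √(0.68² + 11.1²) = 11.12
|H(j0.68)| = 4.9 × 94 / 11.12 = 41.419
20 log₁₀(41.419) = 32.34 dB

32.3 dB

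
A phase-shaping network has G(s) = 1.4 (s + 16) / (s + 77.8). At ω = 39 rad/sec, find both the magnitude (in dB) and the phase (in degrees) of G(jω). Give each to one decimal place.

|G| = -3.4 dB, ∠G = 41.1°

|j39 + 16| = √(39² + 16²) = 42.15
|j39 + 77.8| = √(39² + 77.8²) = 87.03
|G(j39)| = 1.4 × 42.15 / 87.03 = 0.67813
20 log₁₀(0.67813) = -3.37 dB
∠(j39 + 16) = arctan(39/16) = 67.69°
∠(j39 + 77.8) = arctan(39/77.8) = 26.62°
∠G(j39) = 67.69° − 26.62° = 41.07°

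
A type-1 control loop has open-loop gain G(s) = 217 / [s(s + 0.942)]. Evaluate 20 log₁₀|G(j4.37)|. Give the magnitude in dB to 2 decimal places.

|j4.37 + 0.942| = √(4.37² + 0.942²) = 4.47
|j4.37| = 4.37
|G(j4.37)| = 217 / (4.47 × 4.37) = 11.108
20 log₁₀(11.108) = 20.913 dB

20.91 dB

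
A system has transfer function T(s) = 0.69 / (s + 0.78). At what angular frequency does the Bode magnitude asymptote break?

The single real pole at s = −0.78 gives a corner at ω = 0.78 rad/sec.

0.78 rad/sec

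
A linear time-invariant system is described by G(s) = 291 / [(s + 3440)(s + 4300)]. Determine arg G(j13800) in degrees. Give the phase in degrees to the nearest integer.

-149°

∠(j13800 + 3440) = arctan(13800/3440) = 76.00°
∠(j13800 + 4300) = arctan(13800/4300) = 72.69°
∠G(j13800) = − (76.00° + 72.69°) = -148.70°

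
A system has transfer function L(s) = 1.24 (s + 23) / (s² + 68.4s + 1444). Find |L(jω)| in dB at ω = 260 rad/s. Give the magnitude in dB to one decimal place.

-46.5 dB

|j260 + 23| = √(260² + 23²) = 261
|(j260)² + 68.4(j260) + 1444| = |-66156 + j17784| = 6.85e+04
|L(j260)| = 1.24 × 261 / 6.85e+04 = 0.0047246
20 log₁₀(0.0047246) = -46.51 dB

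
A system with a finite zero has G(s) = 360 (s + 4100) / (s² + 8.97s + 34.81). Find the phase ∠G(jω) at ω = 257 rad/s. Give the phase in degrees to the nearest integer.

∠(j257 + 4100) = arctan(257/4100) = 3.59°
∠[(j257)² + 8.97(j257) + 34.81] = ∠[-66014 + j2305.3] = 178.00°
∠G(j257) = 3.59° − 178.00° = -174.41°

-174°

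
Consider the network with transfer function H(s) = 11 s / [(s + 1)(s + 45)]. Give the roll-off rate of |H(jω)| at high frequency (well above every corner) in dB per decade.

With 1 zero and 2 poles, the high-frequency asymptotic slope is 20 × (1 − 2) = -20 dB/decade.

-20 dB/decade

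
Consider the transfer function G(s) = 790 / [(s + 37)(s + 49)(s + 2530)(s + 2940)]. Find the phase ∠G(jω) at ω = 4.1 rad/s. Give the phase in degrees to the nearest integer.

∠(j4.1 + 37) = arctan(4.1/37) = 6.32°
∠(j4.1 + 49) = arctan(4.1/49) = 4.78°
∠(j4.1 + 2530) = arctan(4.1/2530) = 0.09°
∠(j4.1 + 2940) = arctan(4.1/2940) = 0.08°
∠G(j4.1) = − (6.32° + 4.78° + 0.09° + 0.08°) = -11.28°

-11°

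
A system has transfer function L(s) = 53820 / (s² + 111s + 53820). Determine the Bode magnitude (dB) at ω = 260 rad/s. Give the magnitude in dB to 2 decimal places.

|(j260)² + 111(j260) + 53820| = |-13780 + j28860| = 3.198e+04
|L(j260)| = 53820 / 3.198e+04 = 1.6829
20 log₁₀(1.6829) = 4.521 dB

4.52 dB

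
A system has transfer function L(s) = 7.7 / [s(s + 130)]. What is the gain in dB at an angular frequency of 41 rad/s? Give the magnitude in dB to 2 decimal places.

-57.22 dB

|j41 + 130| = √(41² + 130²) = 136.3
|j41| = 41
|L(j41)| = 7.7 / (136.3 × 41) = 0.0013778
20 log₁₀(0.0013778) = -57.217 dB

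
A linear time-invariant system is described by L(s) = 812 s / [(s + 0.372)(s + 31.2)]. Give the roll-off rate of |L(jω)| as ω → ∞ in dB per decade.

With 1 zero and 2 poles, the high-frequency asymptotic slope is 20 × (1 − 2) = -20 dB/decade.

-20 dB/decade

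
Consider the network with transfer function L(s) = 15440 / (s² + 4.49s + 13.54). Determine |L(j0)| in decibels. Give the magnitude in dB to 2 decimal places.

L(0) = 15440 / 13.54 = 1140.3
20 log₁₀(1140.3) = 61.141 dB

61.14 dB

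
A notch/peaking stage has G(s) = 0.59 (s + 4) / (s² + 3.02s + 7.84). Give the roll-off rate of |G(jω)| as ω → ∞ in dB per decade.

With 1 zero and 2 poles, the high-frequency asymptotic slope is 20 × (1 − 2) = -20 dB/decade.

-20 dB/decade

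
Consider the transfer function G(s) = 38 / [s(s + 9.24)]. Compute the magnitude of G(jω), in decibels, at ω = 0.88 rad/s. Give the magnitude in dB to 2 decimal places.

13.35 dB

|j0.88 + 9.24| = √(0.88² + 9.24²) = 9.282
|j0.88| = 0.88
|G(j0.88)| = 38 / (9.282 × 0.88) = 4.6523
20 log₁₀(4.6523) = 13.353 dB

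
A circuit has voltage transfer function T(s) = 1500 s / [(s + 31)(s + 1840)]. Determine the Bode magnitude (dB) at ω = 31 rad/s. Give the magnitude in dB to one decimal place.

-4.8 dB

|j31| = 31
|j31 + 31| = √(31² + 31²) = 43.84
|j31 + 1840| = √(31² + 1840²) = 1840
|T(j31)| = 1500 × 31 / (43.84 × 1840) = 0.57636
20 log₁₀(0.57636) = -4.79 dB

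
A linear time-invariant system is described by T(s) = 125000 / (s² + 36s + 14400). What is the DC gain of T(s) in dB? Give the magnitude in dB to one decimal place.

18.8 dB

T(0) = 125000 / 14400 = 8.6806
20 log₁₀(8.6806) = 18.77 dB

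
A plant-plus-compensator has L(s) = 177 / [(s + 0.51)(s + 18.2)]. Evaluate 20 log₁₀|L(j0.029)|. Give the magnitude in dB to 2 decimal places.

|j0.029 + 0.51| = √(0.029² + 0.51²) = 0.5108
|j0.029 + 18.2| = √(0.029² + 18.2²) = 18.2
|L(j0.029)| = 177 / (0.5108 × 18.2) = 19.038
20 log₁₀(19.038) = 25.593 dB

25.59 dB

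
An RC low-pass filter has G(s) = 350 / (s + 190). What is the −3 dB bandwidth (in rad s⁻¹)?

190 rad s⁻¹

For a single-pole low-pass, the −3 dB point is at the pole: ω = 190 rad s⁻¹.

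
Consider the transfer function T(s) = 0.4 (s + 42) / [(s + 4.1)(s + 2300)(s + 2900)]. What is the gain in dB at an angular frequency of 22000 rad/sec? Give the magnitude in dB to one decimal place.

-181.8 dB

|j22000 + 42| = √(22000² + 42²) = 2.2e+04
|j22000 + 4.1| = √(22000² + 4.1²) = 2.2e+04
|j22000 + 2300| = √(22000² + 2300²) = 2.212e+04
|j22000 + 2900| = √(22000² + 2900²) = 2.219e+04
|T(j22000)| = 0.4 × 2.2e+04 / (2.2e+04 × 2.212e+04 × 2.219e+04) = 8.1492e-10
20 log₁₀(8.1492e-10) = -181.78 dB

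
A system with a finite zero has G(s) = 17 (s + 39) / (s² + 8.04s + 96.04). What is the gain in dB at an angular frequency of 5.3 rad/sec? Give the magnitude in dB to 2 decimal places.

|j5.3 + 39| = √(5.3² + 39²) = 39.36
|(j5.3)² + 8.04(j5.3) + 96.04| = |67.95 + j42.612| = 80.21
|G(j5.3)| = 17 × 39.36 / 80.21 = 8.3422
20 log₁₀(8.3422) = 18.426 dB

18.43 dB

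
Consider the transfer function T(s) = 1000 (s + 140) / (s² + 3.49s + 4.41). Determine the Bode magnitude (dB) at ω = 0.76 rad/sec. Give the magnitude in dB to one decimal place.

|j0.76 + 140| = √(0.76² + 140²) = 140
|(j0.76)² + 3.49(j0.76) + 4.41| = |3.8324 + j2.6524| = 4.661
|T(j0.76)| = 1000 × 140 / 4.661 = 30039
20 log₁₀(30039) = 89.55 dB

89.6 dB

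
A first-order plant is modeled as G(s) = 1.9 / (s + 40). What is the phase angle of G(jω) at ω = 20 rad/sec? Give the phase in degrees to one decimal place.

∠(j20 + 40) = arctan(20/40) = 26.57°
∠G(j20) = −26.57° = -26.57°

-26.6 deg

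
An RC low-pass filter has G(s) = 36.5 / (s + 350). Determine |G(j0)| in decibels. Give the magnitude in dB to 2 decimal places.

G(0) = 36.5 / 350 = 0.10429
20 log₁₀(0.10429) = -19.636 dB

-19.64 dB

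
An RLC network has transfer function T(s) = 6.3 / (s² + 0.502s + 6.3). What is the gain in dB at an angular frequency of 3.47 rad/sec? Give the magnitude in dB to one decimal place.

0.4 dB

|(j3.47)² + 0.502(j3.47) + 6.3| = |-5.7409 + j1.7419| = 5.999
|T(j3.47)| = 6.3 / 5.999 = 1.0501
20 log₁₀(1.0501) = 0.42 dB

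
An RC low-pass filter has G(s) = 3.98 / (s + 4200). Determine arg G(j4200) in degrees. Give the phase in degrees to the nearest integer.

∠(j4200 + 4200) = arctan(4200/4200) = 45.00°
∠G(j4200) = −45.00° = -45.00°

-45°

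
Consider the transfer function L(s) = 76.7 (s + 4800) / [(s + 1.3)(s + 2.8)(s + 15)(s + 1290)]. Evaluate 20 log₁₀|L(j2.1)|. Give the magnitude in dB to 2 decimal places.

6.77 dB

|j2.1 + 4800| = √(2.1² + 4800²) = 4800
|j2.1 + 1.3| = √(2.1² + 1.3²) = 2.47
|j2.1 + 2.8| = √(2.1² + 2.8²) = 3.5
|j2.1 + 15| = √(2.1² + 15²) = 15.15
|j2.1 + 1290| = √(2.1² + 1290²) = 1290
|L(j2.1)| = 76.7 × 4800 / (2.47 × 3.5 × 15.15 × 1290) = 2.1798
20 log₁₀(2.1798) = 6.768 dB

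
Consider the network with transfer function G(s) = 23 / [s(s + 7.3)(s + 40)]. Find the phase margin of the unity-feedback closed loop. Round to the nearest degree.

89°

Gain crossover: |G(jω)| = 1 at ω ≈ 0.0788 rad s⁻¹.
∠G(j0.0788) = −90° − arctan(0.0788/7.3) − arctan(0.0788/40) ≈ -90.73°
PM = 180° + (-90.73°) = 89.27°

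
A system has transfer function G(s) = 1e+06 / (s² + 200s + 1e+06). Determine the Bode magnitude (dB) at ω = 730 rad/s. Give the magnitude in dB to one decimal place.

6.2 dB

|(j730)² + 200(j730) + 1e+06| = |4.671e+05 + j1.46e+05| = 4.894e+05
|G(j730)| = 1e+06 / 4.894e+05 = 2.0434
20 log₁₀(2.0434) = 6.21 dB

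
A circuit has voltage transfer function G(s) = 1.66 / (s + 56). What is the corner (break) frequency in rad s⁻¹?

The single real pole at s = −56 gives a corner at ω = 56 rad s⁻¹.

56 rad s⁻¹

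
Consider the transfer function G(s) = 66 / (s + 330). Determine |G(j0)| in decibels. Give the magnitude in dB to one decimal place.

G(0) = 66 / 330 = 0.2
20 log₁₀(0.2) = -13.98 dB

-14.0 dB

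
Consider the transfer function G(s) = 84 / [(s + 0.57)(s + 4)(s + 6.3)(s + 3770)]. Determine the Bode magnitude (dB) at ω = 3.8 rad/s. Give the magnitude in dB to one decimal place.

|j3.8 + 0.57| = √(3.8² + 0.57²) = 3.843
|j3.8 + 4| = √(3.8² + 4²) = 5.517
|j3.8 + 6.3| = √(3.8² + 6.3²) = 7.357
|j3.8 + 3770| = √(3.8² + 3770²) = 3770
|G(j3.8)| = 84 / (3.843 × 5.517 × 7.357 × 3770) = 0.00014285
20 log₁₀(0.00014285) = -76.90 dB

-76.9 dB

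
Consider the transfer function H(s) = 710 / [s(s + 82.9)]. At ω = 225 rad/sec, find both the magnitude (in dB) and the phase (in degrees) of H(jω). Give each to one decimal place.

|j225 + 82.9| = √(225² + 82.9²) = 239.8
|j225| = 225
|H(j225)| = 710 / (239.8 × 225) = 0.01316
20 log₁₀(0.01316) = -37.61 dB
∠(j225 + 82.9) = arctan(225/82.9) = 69.77°
∠(j225) = 90.00°
∠H(j225) = − (69.77° + 90.00°) = -159.77°

|H| = -37.6 dB, ∠H = -159.8 deg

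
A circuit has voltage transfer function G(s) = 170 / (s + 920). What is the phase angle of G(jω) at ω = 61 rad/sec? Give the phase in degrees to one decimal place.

∠(j61 + 920) = arctan(61/920) = 3.79°
∠G(j61) = −3.79° = -3.79°

-3.8°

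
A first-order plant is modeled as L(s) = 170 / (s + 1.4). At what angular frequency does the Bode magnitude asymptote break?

1.4 rad/s

The single real pole at s = −1.4 gives a corner at ω = 1.4 rad/s.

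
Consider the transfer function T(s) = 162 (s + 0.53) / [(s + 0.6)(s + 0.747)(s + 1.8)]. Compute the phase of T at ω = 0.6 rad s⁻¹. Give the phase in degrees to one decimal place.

-53.7°

∠(j0.6 + 0.53) = arctan(0.6/0.53) = 48.54°
∠(j0.6 + 0.6) = arctan(0.6/0.6) = 45.00°
∠(j0.6 + 0.747) = arctan(0.6/0.747) = 38.77°
∠(j0.6 + 1.8) = arctan(0.6/1.8) = 18.43°
∠T(j0.6) = 48.54° − (45.00° + 38.77° + 18.43°) = -53.66°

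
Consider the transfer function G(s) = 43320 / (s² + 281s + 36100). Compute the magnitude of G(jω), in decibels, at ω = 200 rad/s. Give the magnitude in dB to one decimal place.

|(j200)² + 281(j200) + 36100| = |-3900 + j56200| = 5.634e+04
|G(j200)| = 43320 / 5.634e+04 = 0.76897
20 log₁₀(0.76897) = -2.28 dB

-2.3 dB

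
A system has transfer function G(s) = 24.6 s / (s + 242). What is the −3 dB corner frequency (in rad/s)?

242 rad/s

For a single-pole high-pass, the −3 dB point is at the pole: ω = 242 rad/s.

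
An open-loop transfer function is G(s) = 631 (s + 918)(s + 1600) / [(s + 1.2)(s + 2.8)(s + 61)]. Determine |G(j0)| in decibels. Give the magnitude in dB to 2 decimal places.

133.11 dB

G(0) = 631 × 918 × 1600 / (1.2 × 2.8 × 61) = 4.5219e+06
20 log₁₀(4.5219e+06) = 133.106 dB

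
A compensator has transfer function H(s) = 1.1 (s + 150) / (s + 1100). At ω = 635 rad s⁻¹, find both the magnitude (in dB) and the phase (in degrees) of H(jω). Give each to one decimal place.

|j635 + 150| = √(635² + 150²) = 652.5
|j635 + 1100| = √(635² + 1100²) = 1270
|H(j635)| = 1.1 × 652.5 / 1270 = 0.56508
20 log₁₀(0.56508) = -4.96 dB
∠(j635 + 150) = arctan(635/150) = 76.71°
∠(j635 + 1100) = arctan(635/1100) = 30.00°
∠H(j635) = 76.71° − 30.00° = 46.71°

|H| = -5.0 dB, ∠H = 46.7°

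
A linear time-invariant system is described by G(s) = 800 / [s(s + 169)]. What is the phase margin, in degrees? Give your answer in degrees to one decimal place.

Gain crossover: |G(jω)| = 1 at ω ≈ 4.73 rad/s.
∠G(j4.73) = −90° − arctan(4.73/169) ≈ -91.60°
PM = 180° + (-91.60°) = 88.40°

88.4°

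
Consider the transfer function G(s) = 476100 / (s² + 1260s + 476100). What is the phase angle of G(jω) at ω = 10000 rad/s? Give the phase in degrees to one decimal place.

-172.8°

∠[(j10000)² + 1260(j10000) + 476100] = ∠[-9.9524e+07 + j1.26e+07] = 172.78°
∠G(j10000) = −172.78° = -172.78°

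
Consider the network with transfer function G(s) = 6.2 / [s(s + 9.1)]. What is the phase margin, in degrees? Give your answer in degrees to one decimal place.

85.7°

Gain crossover: |G(jω)| = 1 at ω ≈ 0.679 rad s⁻¹.
∠G(j0.679) = −90° − arctan(0.679/9.1) ≈ -94.27°
PM = 180° + (-94.27°) = 85.73°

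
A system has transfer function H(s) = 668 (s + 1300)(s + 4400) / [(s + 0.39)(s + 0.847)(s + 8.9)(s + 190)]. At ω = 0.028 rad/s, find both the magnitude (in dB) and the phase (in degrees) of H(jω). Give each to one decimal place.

|H| = 136.7 dB, ∠H = -6.2°

|j0.028 + 1300| = √(0.028² + 1300²) = 1300
|j0.028 + 4400| = √(0.028² + 4400²) = 4400
|j0.028 + 0.39| = √(0.028² + 0.39²) = 0.391
|j0.028 + 0.847| = √(0.028² + 0.847²) = 0.8475
|j0.028 + 8.9| = √(0.028² + 8.9²) = 8.9
|j0.028 + 190| = √(0.028² + 190²) = 190
|H(j0.028)| = 668 × 1300 × 4400 / (0.391 × 0.8475 × 8.9 × 190) = 6.8191e+06
20 log₁₀(6.8191e+06) = 136.67 dB
∠(j0.028 + 1300) = arctan(0.028/1300) = 0.00°
∠(j0.028 + 4400) = arctan(0.028/4400) = 0.00°
∠(j0.028 + 0.39) = arctan(0.028/0.39) = 4.11°
∠(j0.028 + 0.847) = arctan(0.028/0.847) = 1.89°
∠(j0.028 + 8.9) = arctan(0.028/8.9) = 0.18°
∠(j0.028 + 190) = arctan(0.028/190) = 0.01°
∠H(j0.028) = 0.00° + 0.00° − (4.11° + 1.89° + 0.18° + 0.01°) = -6.19°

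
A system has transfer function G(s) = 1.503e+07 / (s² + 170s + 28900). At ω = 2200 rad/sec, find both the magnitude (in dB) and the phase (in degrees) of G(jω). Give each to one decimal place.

|(j2200)² + 170(j2200) + 28900| = |-4.8111e+06 + j3.74e+05| = 4.826e+06
|G(j2200)| = 1.503e+07 / 4.826e+06 = 3.1146
20 log₁₀(3.1146) = 9.87 dB
∠[(j2200)² + 170(j2200) + 28900] = ∠[-4.8111e+06 + j3.74e+05] = 175.55°
∠G(j2200) = −175.55° = -175.55°

|G| = 9.9 dB, ∠G = -175.6°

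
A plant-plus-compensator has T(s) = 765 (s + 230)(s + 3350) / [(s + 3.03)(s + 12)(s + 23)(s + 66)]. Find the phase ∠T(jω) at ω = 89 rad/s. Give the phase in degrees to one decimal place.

-276.6°

∠(j89 + 230) = arctan(89/230) = 21.15°
∠(j89 + 3350) = arctan(89/3350) = 1.52°
∠(j89 + 3.03) = arctan(89/3.03) = 88.05°
∠(j89 + 12) = arctan(89/12) = 82.32°
∠(j89 + 23) = arctan(89/23) = 75.51°
∠(j89 + 66) = arctan(89/66) = 53.44°
∠T(j89) = 21.15° + 1.52° − (88.05° + 82.32° + 75.51° + 53.44°) = -276.65°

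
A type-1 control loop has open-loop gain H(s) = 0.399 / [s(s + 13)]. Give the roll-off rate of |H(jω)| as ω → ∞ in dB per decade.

-40 dB/decade

With 0 zeros and 2 poles, the high-frequency asymptotic slope is 20 × (0 − 2) = -40 dB/decade.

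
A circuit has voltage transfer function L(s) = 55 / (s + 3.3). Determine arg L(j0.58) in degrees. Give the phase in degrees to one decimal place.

∠(j0.58 + 3.3) = arctan(0.58/3.3) = 9.97°
∠L(j0.58) = −9.97° = -9.97°

-10.0°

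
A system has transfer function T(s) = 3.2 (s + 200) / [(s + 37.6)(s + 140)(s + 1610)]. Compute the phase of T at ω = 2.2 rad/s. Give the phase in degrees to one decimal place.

∠(j2.2 + 200) = arctan(2.2/200) = 0.63°
∠(j2.2 + 37.6) = arctan(2.2/37.6) = 3.35°
∠(j2.2 + 140) = arctan(2.2/140) = 0.90°
∠(j2.2 + 1610) = arctan(2.2/1610) = 0.08°
∠T(j2.2) = 0.63° − (3.35° + 0.90° + 0.08°) = -3.70°

-3.7°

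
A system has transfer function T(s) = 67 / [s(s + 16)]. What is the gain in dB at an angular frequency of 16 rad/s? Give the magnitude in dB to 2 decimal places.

|j16 + 16| = √(16² + 16²) = 22.63
|j16| = 16
|T(j16)| = 67 / (22.63 × 16) = 0.18506
20 log₁₀(0.18506) = -14.654 dB

-14.65 dB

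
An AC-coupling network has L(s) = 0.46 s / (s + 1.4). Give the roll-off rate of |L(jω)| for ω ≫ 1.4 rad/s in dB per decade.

0 dB/decade

With 1 zero and 1 pole, the high-frequency asymptotic slope is 20 × (1 − 1) = 0 dB/decade.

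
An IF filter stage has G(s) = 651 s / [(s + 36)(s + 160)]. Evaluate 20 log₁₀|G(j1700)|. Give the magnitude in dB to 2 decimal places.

-8.38 dB

|j1700| = 1700
|j1700 + 36| = √(1700² + 36²) = 1700
|j1700 + 160| = √(1700² + 160²) = 1708
|G(j1700)| = 651 × 1700 / (1700 × 1708) = 0.38117
20 log₁₀(0.38117) = -8.378 dB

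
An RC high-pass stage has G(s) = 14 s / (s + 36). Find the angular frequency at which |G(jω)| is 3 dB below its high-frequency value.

36 rad/s

For a single-pole high-pass, the −3 dB point is at the pole: ω = 36 rad/s.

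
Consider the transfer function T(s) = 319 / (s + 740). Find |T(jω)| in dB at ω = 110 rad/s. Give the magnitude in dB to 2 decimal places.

-7.40 dB

|j110 + 740| = √(110² + 740²) = 748.1
|T(j110)| = 319 / 748.1 = 0.4264
20 log₁₀(0.4264) = -7.404 dB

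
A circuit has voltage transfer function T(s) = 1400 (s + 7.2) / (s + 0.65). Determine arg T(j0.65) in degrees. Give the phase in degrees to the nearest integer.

-40°

∠(j0.65 + 7.2) = arctan(0.65/7.2) = 5.16°
∠(j0.65 + 0.65) = arctan(0.65/0.65) = 45.00°
∠T(j0.65) = 5.16° − 45.00° = -39.84°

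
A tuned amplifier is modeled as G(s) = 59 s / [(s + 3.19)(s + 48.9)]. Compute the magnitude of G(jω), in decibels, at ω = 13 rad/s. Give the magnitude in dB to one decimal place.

|j13| = 13
|j13 + 3.19| = √(13² + 3.19²) = 13.39
|j13 + 48.9| = √(13² + 48.9²) = 50.6
|G(j13)| = 59 × 13 / (13.39 × 50.6) = 1.1324
20 log₁₀(1.1324) = 1.08 dB

1.1 dB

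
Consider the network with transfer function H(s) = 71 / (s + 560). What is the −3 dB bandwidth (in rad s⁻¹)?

For a single-pole low-pass, the −3 dB point is at the pole: ω = 560 rad s⁻¹.

560 rad s⁻¹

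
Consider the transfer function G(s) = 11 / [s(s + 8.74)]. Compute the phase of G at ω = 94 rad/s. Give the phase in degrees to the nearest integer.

-175°

∠(j94 + 8.74) = arctan(94/8.74) = 84.69°
∠(j94) = 90.00°
∠G(j94) = − (84.69° + 90.00°) = -174.69°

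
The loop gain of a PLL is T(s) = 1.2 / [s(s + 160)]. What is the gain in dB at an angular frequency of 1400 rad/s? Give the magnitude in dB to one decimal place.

-124.3 dB

|j1400 + 160| = √(1400² + 160²) = 1409
|j1400| = 1400
|T(j1400)| = 1.2 / (1409 × 1400) = 6.0829e-07
20 log₁₀(6.0829e-07) = -124.32 dB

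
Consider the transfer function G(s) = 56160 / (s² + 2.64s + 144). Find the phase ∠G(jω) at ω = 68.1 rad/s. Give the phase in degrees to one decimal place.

-177.7°

∠[(j68.1)² + 2.64(j68.1) + 144] = ∠[-4493.6 + j179.78] = 177.71°
∠G(j68.1) = −177.71° = -177.71°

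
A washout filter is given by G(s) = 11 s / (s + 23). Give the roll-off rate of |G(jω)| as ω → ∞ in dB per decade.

0 dB/decade

With 1 zero and 1 pole, the high-frequency asymptotic slope is 20 × (1 − 1) = 0 dB/decade.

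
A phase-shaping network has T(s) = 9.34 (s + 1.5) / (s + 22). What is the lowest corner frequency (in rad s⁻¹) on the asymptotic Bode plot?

1.5 rad s⁻¹

Break frequencies occur at each pole and zero magnitude: 1.5 rad s⁻¹, 22 rad s⁻¹.
The lowest is 1.5 rad s⁻¹.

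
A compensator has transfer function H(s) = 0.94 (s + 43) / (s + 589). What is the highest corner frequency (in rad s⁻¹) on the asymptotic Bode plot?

589 rad s⁻¹

Break frequencies occur at each pole and zero magnitude: 43 rad s⁻¹, 589 rad s⁻¹.
The highest is 589 rad s⁻¹.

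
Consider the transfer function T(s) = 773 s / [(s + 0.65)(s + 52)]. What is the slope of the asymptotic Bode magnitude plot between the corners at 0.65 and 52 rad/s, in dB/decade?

0 dB/decade

In this band the factors already past their corner are: 1 differentiator zero, pole at 0.65; net slope = 0 dB/decade.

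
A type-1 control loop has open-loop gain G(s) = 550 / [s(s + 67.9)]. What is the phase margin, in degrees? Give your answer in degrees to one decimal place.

Gain crossover: |G(jω)| = 1 at ω ≈ 8.04 rad/sec.
∠G(j8.04) = −90° − arctan(8.04/67.9) ≈ -96.76°
PM = 180° + (-96.76°) = 83.24°

83.2°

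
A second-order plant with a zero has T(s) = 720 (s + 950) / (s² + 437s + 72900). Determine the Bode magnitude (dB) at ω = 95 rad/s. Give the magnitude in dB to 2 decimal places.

19.11 dB

|j95 + 950| = √(95² + 950²) = 954.7
|(j95)² + 437(j95) + 72900| = |63875 + j41515| = 7.618e+04
|T(j95)| = 720 × 954.7 / 7.618e+04 = 9.0234
20 log₁₀(9.0234) = 19.107 dB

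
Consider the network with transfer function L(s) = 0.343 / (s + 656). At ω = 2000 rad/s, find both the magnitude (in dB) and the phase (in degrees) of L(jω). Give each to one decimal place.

|L| = -75.8 dB, ∠L = -71.8°

|j2000 + 656| = √(2000² + 656²) = 2105
|L(j2000)| = 0.343 / 2105 = 0.00016296
20 log₁₀(0.00016296) = -75.76 dB
∠(j2000 + 656) = arctan(2000/656) = 71.84°
∠L(j2000) = −71.84° = -71.84°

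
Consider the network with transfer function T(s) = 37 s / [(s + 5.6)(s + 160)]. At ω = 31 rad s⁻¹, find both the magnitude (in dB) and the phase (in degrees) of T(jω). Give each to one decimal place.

|T| = -13.0 dB, ∠T = -0.7°

|j31| = 31
|j31 + 5.6| = √(31² + 5.6²) = 31.5
|j31 + 160| = √(31² + 160²) = 163
|T(j31)| = 37 × 31 / (31.5 × 163) = 0.22341
20 log₁₀(0.22341) = -13.02 dB
∠(j31) = 90.00°
∠(j31 + 5.6) = arctan(31/5.6) = 79.76°
∠(j31 + 160) = arctan(31/160) = 10.97°
∠T(j31) = 90.00° − (79.76° + 10.97°) = -0.73°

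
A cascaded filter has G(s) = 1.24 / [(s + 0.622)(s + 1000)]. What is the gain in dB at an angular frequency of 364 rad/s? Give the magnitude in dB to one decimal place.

|j364 + 0.622| = √(364² + 0.622²) = 364
|j364 + 1000| = √(364² + 1000²) = 1064
|G(j364)| = 1.24 / (364 × 1064) = 3.2011e-06
20 log₁₀(3.2011e-06) = -109.89 dB

-109.9 dB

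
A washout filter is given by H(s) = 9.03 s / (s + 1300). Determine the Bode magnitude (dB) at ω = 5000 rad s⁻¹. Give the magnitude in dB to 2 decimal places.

|j5000| = 5000
|j5000 + 1300| = √(5000² + 1300²) = 5166
|H(j5000)| = 9.03 × 5000 / 5166 = 8.7394
20 log₁₀(8.7394) = 18.830 dB

18.83 dB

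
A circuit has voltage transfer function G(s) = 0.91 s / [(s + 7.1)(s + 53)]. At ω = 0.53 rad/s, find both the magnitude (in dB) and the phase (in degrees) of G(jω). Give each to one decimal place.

|G| = -57.9 dB, ∠G = 85.2°

|j0.53| = 0.53
|j0.53 + 7.1| = √(0.53² + 7.1²) = 7.12
|j0.53 + 53| = √(0.53² + 53²) = 53
|G(j0.53)| = 0.91 × 0.53 / (7.12 × 53) = 0.0012781
20 log₁₀(0.0012781) = -57.87 dB
∠(j0.53) = 90.00°
∠(j0.53 + 7.1) = arctan(0.53/7.1) = 4.27°
∠(j0.53 + 53) = arctan(0.53/53) = 0.57°
∠G(j0.53) = 90.00° − (4.27° + 0.57°) = 85.16°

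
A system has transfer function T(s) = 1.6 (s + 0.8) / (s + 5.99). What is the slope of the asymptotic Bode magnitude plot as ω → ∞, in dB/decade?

0 dB/decade

With 1 zero and 1 pole, the high-frequency asymptotic slope is 20 × (1 − 1) = 0 dB/decade.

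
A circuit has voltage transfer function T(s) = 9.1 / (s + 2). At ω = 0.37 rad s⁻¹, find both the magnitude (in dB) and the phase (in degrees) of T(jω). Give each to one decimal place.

|j0.37 + 2| = √(0.37² + 2²) = 2.034
|T(j0.37)| = 9.1 / 2.034 = 4.4741
20 log₁₀(4.4741) = 13.01 dB
∠(j0.37 + 2) = arctan(0.37/2) = 10.48°
∠T(j0.37) = −10.48° = -10.48°

|T| = 13.0 dB, ∠T = -10.5°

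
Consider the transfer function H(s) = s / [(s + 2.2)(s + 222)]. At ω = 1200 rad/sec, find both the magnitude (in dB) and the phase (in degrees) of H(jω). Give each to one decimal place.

|j1200| = 1200
|j1200 + 2.2| = √(1200² + 2.2²) = 1200
|j1200 + 222| = √(1200² + 222²) = 1220
|H(j1200)| = 1 × 1200 / (1200 × 1220) = 0.00081943
20 log₁₀(0.00081943) = -61.73 dB
∠(j1200) = 90.00°
∠(j1200 + 2.2) = arctan(1200/2.2) = 89.89°
∠(j1200 + 222) = arctan(1200/222) = 79.52°
∠H(j1200) = 90.00° − (89.89° + 79.52°) = -79.41°

|H| = -61.7 dB, ∠H = -79.4°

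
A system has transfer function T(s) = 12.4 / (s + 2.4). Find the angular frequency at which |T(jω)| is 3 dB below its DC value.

For a single-pole low-pass, the −3 dB point is at the pole: ω = 2.4 rad/s.

2.4 rad/s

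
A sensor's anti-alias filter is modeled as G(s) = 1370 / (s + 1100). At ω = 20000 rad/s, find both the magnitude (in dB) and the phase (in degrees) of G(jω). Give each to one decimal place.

|G| = -23.3 dB, ∠G = -86.9°

|j20000 + 1100| = √(20000² + 1100²) = 2.003e+04
|G(j20000)| = 1370 / 2.003e+04 = 0.068397
20 log₁₀(0.068397) = -23.30 dB
∠(j20000 + 1100) = arctan(20000/1100) = 86.85°
∠G(j20000) = −86.85° = -86.85°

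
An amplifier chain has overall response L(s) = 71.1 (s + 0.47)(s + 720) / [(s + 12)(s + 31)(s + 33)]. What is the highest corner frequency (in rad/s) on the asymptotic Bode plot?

Break frequencies occur at each pole and zero magnitude: 0.47 rad/s, 12 rad/s, 31 rad/s, 33 rad/s, 720 rad/s.
The highest is 720 rad/s.

720 rad/s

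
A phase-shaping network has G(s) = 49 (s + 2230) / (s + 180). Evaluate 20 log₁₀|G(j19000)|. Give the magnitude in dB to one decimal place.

|j19000 + 2230| = √(19000² + 2230²) = 1.913e+04
|j19000 + 180| = √(19000² + 180²) = 1.9e+04
|G(j19000)| = 49 × 1.913e+04 / 1.9e+04 = 49.334
20 log₁₀(49.334) = 33.86 dB

33.9 dB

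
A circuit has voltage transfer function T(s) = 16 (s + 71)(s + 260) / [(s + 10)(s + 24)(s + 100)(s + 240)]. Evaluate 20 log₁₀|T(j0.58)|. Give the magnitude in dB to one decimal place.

|j0.58 + 71| = √(0.58² + 71²) = 71
|j0.58 + 260| = √(0.58² + 260²) = 260
|j0.58 + 10| = √(0.58² + 10²) = 10.02
|j0.58 + 24| = √(0.58² + 24²) = 24.01
|j0.58 + 100| = √(0.58² + 100²) = 100
|j0.58 + 240| = √(0.58² + 240²) = 240
|T(j0.58)| = 16 × 71 × 260 / (10.02 × 24.01 × 100 × 240) = 0.051178
20 log₁₀(0.051178) = -25.82 dB

-25.8 dB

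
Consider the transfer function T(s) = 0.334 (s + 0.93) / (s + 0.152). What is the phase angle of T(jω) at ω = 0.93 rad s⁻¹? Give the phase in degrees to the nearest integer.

∠(j0.93 + 0.93) = arctan(0.93/0.93) = 45.00°
∠(j0.93 + 0.152) = arctan(0.93/0.152) = 80.72°
∠T(j0.93) = 45.00° − 80.72° = -35.72°

-36 deg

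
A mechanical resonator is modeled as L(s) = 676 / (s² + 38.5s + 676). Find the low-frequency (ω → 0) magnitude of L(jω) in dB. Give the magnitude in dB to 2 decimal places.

0.00 dB

L(0) = 676 / 676 = 1
20 log₁₀(1) = 0.000 dB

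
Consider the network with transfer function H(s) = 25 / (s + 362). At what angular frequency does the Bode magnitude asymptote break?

362 rad/sec

The single real pole at s = −362 gives a corner at ω = 362 rad/sec.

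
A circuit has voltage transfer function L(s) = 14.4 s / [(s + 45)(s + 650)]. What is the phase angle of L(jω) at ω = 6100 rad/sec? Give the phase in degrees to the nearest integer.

∠(j6100) = 90.00°
∠(j6100 + 45) = arctan(6100/45) = 89.58°
∠(j6100 + 650) = arctan(6100/650) = 83.92°
∠L(j6100) = 90.00° − (89.58° + 83.92°) = -83.49°

-83°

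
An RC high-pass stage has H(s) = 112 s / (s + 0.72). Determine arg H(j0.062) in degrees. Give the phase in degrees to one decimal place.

85.1°

∠(j0.062) = 90.00°
∠(j0.062 + 0.72) = arctan(0.062/0.72) = 4.92°
∠H(j0.062) = 90.00° − 4.92° = 85.08°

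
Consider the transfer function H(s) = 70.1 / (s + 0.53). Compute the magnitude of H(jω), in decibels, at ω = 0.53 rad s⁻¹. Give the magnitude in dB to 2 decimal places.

39.42 dB

|j0.53 + 0.53| = √(0.53² + 0.53²) = 0.7495
|H(j0.53)| = 70.1 / 0.7495 = 93.525
20 log₁₀(93.525) = 39.419 dB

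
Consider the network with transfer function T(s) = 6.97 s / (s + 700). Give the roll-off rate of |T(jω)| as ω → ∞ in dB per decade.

0 dB/decade

With 1 zero and 1 pole, the high-frequency asymptotic slope is 20 × (1 − 1) = 0 dB/decade.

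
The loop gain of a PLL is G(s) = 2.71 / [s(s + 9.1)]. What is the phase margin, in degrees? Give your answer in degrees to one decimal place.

Gain crossover: |G(jω)| = 1 at ω ≈ 0.298 rad/s.
∠G(j0.298) = −90° − arctan(0.298/9.1) ≈ -91.87°
PM = 180° + (-91.87°) = 88.13°

88.1°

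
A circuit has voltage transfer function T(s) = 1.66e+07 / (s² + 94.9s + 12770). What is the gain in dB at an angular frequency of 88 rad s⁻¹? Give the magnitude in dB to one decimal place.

64.6 dB

|(j88)² + 94.9(j88) + 12770| = |5026 + j8351.2| = 9747
|T(j88)| = 1.66e+07 / 9747 = 1703.1
20 log₁₀(1703.1) = 64.62 dB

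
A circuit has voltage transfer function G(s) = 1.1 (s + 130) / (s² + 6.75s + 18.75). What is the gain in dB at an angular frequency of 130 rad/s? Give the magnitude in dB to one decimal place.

-38.4 dB

|j130 + 130| = √(130² + 130²) = 183.8
|(j130)² + 6.75(j130) + 18.75| = |-16881 + j877.5| = 1.69e+04
|G(j130)| = 1.1 × 183.8 / 1.69e+04 = 0.011964
20 log₁₀(0.011964) = -38.44 dB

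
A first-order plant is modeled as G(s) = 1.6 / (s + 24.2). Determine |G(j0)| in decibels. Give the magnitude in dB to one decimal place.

-23.6 dB

G(0) = 1.6 / 24.2 = 0.066116
20 log₁₀(0.066116) = -23.59 dB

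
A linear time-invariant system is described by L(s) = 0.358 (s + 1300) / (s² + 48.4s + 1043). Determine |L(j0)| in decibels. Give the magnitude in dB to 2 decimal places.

L(0) = 0.358 × 1300 / 1043 = 0.44621
20 log₁₀(0.44621) = -7.009 dB

-7.01 dB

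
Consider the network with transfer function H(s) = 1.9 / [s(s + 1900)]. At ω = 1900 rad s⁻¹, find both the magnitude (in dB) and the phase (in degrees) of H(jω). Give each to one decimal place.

|j1900 + 1900| = √(1900² + 1900²) = 2687
|j1900| = 1900
|H(j1900)| = 1.9 / (2687 × 1900) = 3.7216e-07
20 log₁₀(3.7216e-07) = -128.59 dB
∠(j1900 + 1900) = arctan(1900/1900) = 45.00°
∠(j1900) = 90.00°
∠H(j1900) = − (45.00° + 90.00°) = -135.00°

|H| = -128.6 dB, ∠H = -135.0°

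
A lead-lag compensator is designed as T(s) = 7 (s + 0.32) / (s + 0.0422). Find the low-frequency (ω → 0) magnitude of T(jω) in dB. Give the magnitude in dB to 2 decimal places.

34.50 dB

T(0) = 7 × 0.32 / 0.0422 = 53.081
20 log₁₀(53.081) = 34.499 dB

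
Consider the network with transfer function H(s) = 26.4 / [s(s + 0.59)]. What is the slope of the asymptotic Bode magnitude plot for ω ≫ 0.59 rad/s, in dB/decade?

With 0 zeros and 2 poles, the high-frequency asymptotic slope is 20 × (0 − 2) = -40 dB/decade.

-40 dB/decade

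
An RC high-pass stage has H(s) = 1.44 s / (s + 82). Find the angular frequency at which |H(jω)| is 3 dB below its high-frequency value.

82 rad/s

For a single-pole high-pass, the −3 dB point is at the pole: ω = 82 rad/s.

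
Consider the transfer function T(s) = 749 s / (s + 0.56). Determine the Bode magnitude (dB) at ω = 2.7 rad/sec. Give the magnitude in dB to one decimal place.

|j2.7| = 2.7
|j2.7 + 0.56| = √(2.7² + 0.56²) = 2.757
|T(j2.7)| = 749 × 2.7 / 2.757 = 733.39
20 log₁₀(733.39) = 57.31 dB

57.3 dB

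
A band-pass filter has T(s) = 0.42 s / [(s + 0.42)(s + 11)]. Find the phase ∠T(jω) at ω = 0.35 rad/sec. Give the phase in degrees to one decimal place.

∠(j0.35) = 90.00°
∠(j0.35 + 0.42) = arctan(0.35/0.42) = 39.81°
∠(j0.35 + 11) = arctan(0.35/11) = 1.82°
∠T(j0.35) = 90.00° − (39.81° + 1.82°) = 48.37°

48.4°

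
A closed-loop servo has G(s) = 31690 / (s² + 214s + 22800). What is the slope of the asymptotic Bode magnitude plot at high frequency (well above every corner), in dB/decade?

With 0 zeros and 2 poles, the high-frequency asymptotic slope is 20 × (0 − 2) = -40 dB/decade.

-40 dB/decade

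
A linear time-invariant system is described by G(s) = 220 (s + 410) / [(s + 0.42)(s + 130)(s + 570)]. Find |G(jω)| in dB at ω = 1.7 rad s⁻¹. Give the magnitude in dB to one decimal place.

-3.2 dB

|j1.7 + 410| = √(1.7² + 410²) = 410
|j1.7 + 0.42| = √(1.7² + 0.42²) = 1.751
|j1.7 + 130| = √(1.7² + 130²) = 130
|j1.7 + 570| = √(1.7² + 570²) = 570
|G(j1.7)| = 220 × 410 / (1.751 × 130 × 570) = 0.69509
20 log₁₀(0.69509) = -3.16 dB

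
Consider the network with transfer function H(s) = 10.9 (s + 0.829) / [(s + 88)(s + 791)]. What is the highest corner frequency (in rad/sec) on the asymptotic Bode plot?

Break frequencies occur at each pole and zero magnitude: 0.829 rad/sec, 88 rad/sec, 791 rad/sec.
The highest is 791 rad/sec.

791 rad/sec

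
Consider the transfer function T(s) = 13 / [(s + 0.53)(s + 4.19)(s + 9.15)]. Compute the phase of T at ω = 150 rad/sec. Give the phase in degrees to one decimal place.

-264.7°

∠(j150 + 0.53) = arctan(150/0.53) = 89.80°
∠(j150 + 4.19) = arctan(150/4.19) = 88.40°
∠(j150 + 9.15) = arctan(150/9.15) = 86.51°
∠T(j150) = − (89.80° + 88.40° + 86.51°) = -264.71°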